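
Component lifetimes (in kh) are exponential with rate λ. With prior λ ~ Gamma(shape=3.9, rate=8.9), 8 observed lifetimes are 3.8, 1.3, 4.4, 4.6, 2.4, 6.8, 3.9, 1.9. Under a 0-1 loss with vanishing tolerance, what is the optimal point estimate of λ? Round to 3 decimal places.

Σ times = 29.1. Posterior: Gamma(shape = 3.9+8 = 11.9, rate = 8.9+29.1 = 38.0).
Mode = (α−1)/β = 10.9/38.0 = 0.287.
Mean = α/β = 11.9/38.0 = 0.313.
This is the posterior mode — the MAP estimate.

0.287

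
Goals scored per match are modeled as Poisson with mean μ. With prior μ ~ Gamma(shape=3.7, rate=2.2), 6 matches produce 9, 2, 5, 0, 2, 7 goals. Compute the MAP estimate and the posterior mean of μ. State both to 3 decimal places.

MAP = 3.378; posterior mean = 3.500

Σ counts = 25. Posterior: Gamma(shape = 3.7+25 = 28.7, rate = 2.2+6 = 8.2).
Mode = (α−1)/β = 27.7/8.2 = 3.378.
Mean = α/β = 28.7/8.2 = 3.500.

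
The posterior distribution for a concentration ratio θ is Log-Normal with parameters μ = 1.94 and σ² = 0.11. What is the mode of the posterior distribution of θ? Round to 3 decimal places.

6.234

Mode = exp(μ − σ²) = exp(1.83) = 6.234.
Mean = exp(μ + σ²/2) = exp(1.995) = 7.352.
This is the posterior mode — the MAP estimate.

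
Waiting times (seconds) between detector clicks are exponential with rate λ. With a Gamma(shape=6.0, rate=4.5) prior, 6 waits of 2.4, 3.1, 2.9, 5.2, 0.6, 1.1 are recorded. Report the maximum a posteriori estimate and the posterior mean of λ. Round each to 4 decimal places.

maximum a posteriori estimate = 0.5556, posterior mean = 0.6061

Σ times = 15.3. Posterior: Gamma(shape = 6.0+6 = 12.0, rate = 4.5+15.3 = 19.8).
Mode = (α−1)/β = 11.0/19.8 = 0.5556.
Mean = α/β = 12.0/19.8 = 0.6061.
Mean > mode: the posterior has a right tail.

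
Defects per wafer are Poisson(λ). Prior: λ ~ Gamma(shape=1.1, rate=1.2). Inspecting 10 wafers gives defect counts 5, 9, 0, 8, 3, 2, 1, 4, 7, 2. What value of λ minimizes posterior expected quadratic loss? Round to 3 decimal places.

Σ counts = 41. Posterior: Gamma(shape = 1.1+41 = 42.1, rate = 1.2+10 = 11.2).
Mode = (α−1)/β = 41.1/11.2 = 3.670.
Mean = α/β = 42.1/11.2 = 3.759.
Quadratic loss ⇒ the optimal estimator is the posterior mean.

3.759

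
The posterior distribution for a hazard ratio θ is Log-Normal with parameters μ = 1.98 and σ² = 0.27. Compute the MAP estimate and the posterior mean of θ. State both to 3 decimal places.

θ_MAP = 5.529, E[θ|data] = 8.290

Mode = exp(μ − σ²) = exp(1.71) = 5.529.
Mean = exp(μ + σ²/2) = exp(2.115) = 8.290.
Right-skewed posterior ⇒ mode < mean.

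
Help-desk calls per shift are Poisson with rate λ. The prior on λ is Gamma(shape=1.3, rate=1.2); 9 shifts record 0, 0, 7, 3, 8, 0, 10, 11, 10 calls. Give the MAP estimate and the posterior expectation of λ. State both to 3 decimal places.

λ_MAP = 4.833, E[λ|data] = 4.931

Σ counts = 49. Posterior: Gamma(shape = 1.3+49 = 50.3, rate = 1.2+9 = 10.2).
Mode = (α−1)/β = 49.3/10.2 = 4.833.
Mean = α/β = 50.3/10.2 = 4.931.
The posterior is right-skewed, so the mean exceeds the mode.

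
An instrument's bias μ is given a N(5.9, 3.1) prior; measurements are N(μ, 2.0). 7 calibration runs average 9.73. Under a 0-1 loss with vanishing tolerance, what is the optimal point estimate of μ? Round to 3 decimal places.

9.407

Posterior for μ is Normal. Precision-weighted mean: (1/3.1·5.9 + 7/2.0·9.73) / (1/3.1 + 7/2.0) = 9.407.
A Normal posterior is symmetric, so mode = mean.
This is the posterior mode — the MAP estimate.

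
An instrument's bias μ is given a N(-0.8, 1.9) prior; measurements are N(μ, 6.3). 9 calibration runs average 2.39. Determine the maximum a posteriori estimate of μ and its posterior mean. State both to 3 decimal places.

Posterior for μ is Normal. Precision-weighted mean: (1/1.9·-0.8 + 9/6.3·2.39) / (1/1.9 + 9/6.3) = 1.531.
A Normal posterior is symmetric, so mode = mean.

MAP = 1.531, posterior mean = 1.531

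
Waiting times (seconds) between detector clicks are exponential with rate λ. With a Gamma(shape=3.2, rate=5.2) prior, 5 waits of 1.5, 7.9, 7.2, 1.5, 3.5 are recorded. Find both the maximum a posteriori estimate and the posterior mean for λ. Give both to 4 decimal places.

maximum a posteriori estimate = 0.2687, posterior mean = 0.3060

Σ times = 21.6. Posterior: Gamma(shape = 3.2+5 = 8.2, rate = 5.2+21.6 = 26.8).
Mode = (α−1)/β = 7.2/26.8 = 0.2687.
Mean = α/β = 8.2/26.8 = 0.3060.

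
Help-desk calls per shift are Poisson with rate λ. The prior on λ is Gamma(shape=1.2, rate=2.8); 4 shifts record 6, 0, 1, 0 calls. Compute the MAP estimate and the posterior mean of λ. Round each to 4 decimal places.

MAP estimate = 1.0588, posterior mean = 1.2059

Σ counts = 7. Posterior: Gamma(shape = 1.2+7 = 8.2, rate = 2.8+4 = 6.8).
Mode = (α−1)/β = 7.2/6.8 = 1.0588.
Mean = α/β = 8.2/6.8 = 1.2059.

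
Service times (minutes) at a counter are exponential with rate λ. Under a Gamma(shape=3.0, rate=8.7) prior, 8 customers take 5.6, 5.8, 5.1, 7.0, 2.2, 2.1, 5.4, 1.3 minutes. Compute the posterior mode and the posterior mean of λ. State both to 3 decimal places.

λ_MAP = 0.231, E[λ|data] = 0.255

Σ times = 34.5. Posterior: Gamma(shape = 3.0+8 = 11.0, rate = 8.7+34.5 = 43.2).
Mode = (α−1)/β = 10.0/43.2 = 0.231.
Mean = α/β = 11.0/43.2 = 0.255.
Right-skewed posterior ⇒ mode < mean.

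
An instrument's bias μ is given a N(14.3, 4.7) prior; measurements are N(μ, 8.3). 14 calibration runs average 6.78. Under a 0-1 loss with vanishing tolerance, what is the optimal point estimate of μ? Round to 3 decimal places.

7.622

Posterior for μ is Normal. Precision-weighted mean: (1/4.7·14.3 + 14/8.3·6.78) / (1/4.7 + 14/8.3) = 7.622.
A Normal posterior is symmetric, so mode = mean.
This is the posterior mode — the MAP estimate.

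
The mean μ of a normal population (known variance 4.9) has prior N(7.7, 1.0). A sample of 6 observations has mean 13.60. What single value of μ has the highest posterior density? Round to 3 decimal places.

Posterior for μ is Normal. Precision-weighted mean: (1/1.0·7.7 + 6/4.9·13.60) / (1/1.0 + 6/4.9) = 10.948.
A Normal posterior is symmetric, so mode = mean.
This is the posterior mode — the MAP estimate.

10.948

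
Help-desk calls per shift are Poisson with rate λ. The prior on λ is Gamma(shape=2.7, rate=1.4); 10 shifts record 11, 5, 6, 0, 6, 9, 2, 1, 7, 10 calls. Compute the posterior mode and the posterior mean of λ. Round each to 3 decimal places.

MAP = 5.149, posterior mean = 5.237

Σ counts = 57. Posterior: Gamma(shape = 2.7+57 = 59.7, rate = 1.4+10 = 11.4).
Mode = (α−1)/β = 58.7/11.4 = 5.149.
Mean = α/β = 59.7/11.4 = 5.237.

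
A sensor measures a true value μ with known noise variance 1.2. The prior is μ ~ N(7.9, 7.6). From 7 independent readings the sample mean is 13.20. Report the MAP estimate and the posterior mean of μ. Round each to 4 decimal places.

μ_MAP = 13.0831, E[μ|data] = 13.0831

Posterior for μ is Normal. Precision-weighted mean: (1/7.6·7.9 + 7/1.2·13.20) / (1/7.6 + 7/1.2) = 13.0831.
A Normal posterior is symmetric, so mode = mean.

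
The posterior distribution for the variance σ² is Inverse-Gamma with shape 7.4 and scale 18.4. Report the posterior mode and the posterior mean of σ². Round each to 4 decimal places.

Mode = β/(α+1) = 18.4/8.4 = 2.1905.
Mean = β/(α−1) = 18.4/6.4 = 2.8750.

MAP: 2.1905. Posterior mean: 2.8750.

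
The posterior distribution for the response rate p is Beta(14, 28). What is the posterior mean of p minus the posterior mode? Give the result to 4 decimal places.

0.0083

Mode = (14−1)/(14+28−2) = 13/40 = 0.3250.
Mean = 14/(14+28) = 14/42 = 0.3333.
Difference = 0.3333 − 0.3250 = 0.0083.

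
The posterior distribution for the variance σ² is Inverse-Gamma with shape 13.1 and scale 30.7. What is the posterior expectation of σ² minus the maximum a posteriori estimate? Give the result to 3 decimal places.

0.360

Mode = β/(α+1) = 30.7/14.1 = 2.177.
Mean = β/(α−1) = 30.7/12.1 = 2.537.
Difference = 2.537 − 2.177 = 0.360.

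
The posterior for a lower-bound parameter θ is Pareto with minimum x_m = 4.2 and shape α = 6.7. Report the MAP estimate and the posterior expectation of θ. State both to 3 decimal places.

The Pareto density is strictly decreasing on [x_m, ∞), so the mode is x_m = 4.200.
Mean = α·x_m/(α−1) = 6.7·4.2/5.7 = 4.937.

MAP = 4.200; posterior mean = 4.937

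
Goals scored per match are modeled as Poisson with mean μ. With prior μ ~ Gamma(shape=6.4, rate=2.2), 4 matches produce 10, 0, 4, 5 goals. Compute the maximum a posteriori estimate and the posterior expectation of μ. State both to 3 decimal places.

MAP: 3.935. Posterior mean: 4.097.

Σ counts = 19. Posterior: Gamma(shape = 6.4+19 = 25.4, rate = 2.2+4 = 6.2).
Mode = (α−1)/β = 24.4/6.2 = 3.935.
Mean = α/β = 25.4/6.2 = 4.097.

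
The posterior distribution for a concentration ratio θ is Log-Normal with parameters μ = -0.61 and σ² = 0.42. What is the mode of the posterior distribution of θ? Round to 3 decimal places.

0.357

Mode = exp(μ − σ²) = exp(-1.03) = 0.357.
Mean = exp(μ + σ²/2) = exp(-0.400) = 0.670.
This is the posterior mode — the MAP estimate.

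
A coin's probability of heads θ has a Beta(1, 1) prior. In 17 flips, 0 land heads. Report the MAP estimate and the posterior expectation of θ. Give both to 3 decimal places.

MAP = 0.000, posterior mean = 0.053

Posterior: Beta(1+0, 1+17) = Beta(1, 18).
Since α = 1 ≤ 1 and β > 1, the Beta density is monotone decreasing on [0,1]; the mode is at 0.
Mean = 1/(1+18) = 0.053.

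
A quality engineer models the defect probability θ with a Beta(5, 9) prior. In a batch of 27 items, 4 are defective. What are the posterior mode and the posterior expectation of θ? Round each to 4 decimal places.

posterior mode = 0.2051, posterior expectation = 0.2195

Posterior: Beta(5+4, 9+23) = Beta(9, 32).
Mode = (9−1)/(9+32−2) = 8/39 = 0.2051.
Mean = 9/(9+32) = 9/41 = 0.2195.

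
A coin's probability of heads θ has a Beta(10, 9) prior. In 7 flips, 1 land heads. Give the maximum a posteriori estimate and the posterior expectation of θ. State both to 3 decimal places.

Posterior: Beta(10+1, 9+6) = Beta(11, 15).
Mode = (11−1)/(11+15−2) = 10/24 = 0.417.
Mean = 11/(11+15) = 11/26 = 0.423.
The mean is pulled above the mode by the posterior's right skew.

θ_MAP = 0.417, E[θ|data] = 0.423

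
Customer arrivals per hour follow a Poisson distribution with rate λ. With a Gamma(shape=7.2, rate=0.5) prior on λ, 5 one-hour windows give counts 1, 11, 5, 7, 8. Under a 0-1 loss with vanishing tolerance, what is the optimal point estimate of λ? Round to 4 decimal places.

6.9455

Σ counts = 32. Posterior: Gamma(shape = 7.2+32 = 39.2, rate = 0.5+5 = 5.5).
Mode = (α−1)/β = 38.2/5.5 = 6.9455.
Mean = α/β = 39.2/5.5 = 7.1273.
This is the posterior mode — the MAP estimate.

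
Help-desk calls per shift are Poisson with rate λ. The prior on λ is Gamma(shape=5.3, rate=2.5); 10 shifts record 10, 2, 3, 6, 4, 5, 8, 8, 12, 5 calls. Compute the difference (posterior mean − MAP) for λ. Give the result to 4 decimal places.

Σ counts = 63. Posterior: Gamma(shape = 5.3+63 = 68.3, rate = 2.5+10 = 12.5).
Mode = (α−1)/β = 67.3/12.5 = 5.3840.
Mean = α/β = 68.3/12.5 = 5.4640.
Difference = 5.4640 − 5.3840 = 0.0800.

0.0800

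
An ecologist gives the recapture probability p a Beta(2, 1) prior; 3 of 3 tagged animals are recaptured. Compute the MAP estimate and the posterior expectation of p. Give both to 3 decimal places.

MAP = 1.000, posterior mean = 0.833

Posterior: Beta(2+3, 1+0) = Beta(5, 1).
Since β = 1 ≤ 1 and α > 1, the Beta density is monotone increasing on [0,1]; the mode is at 1.
Mean = 5/(5+1) = 0.833.
The mean is pulled below the mode by the posterior's left skew.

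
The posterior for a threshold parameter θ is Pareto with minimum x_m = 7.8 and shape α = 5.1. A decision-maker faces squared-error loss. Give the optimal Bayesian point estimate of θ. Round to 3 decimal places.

The Pareto density is strictly decreasing on [x_m, ∞), so the mode is x_m = 7.800.
Mean = α·x_m/(α−1) = 5.1·7.8/4.1 = 9.702.
Squared-error loss ⇒ the optimal estimator is the posterior mean.

9.702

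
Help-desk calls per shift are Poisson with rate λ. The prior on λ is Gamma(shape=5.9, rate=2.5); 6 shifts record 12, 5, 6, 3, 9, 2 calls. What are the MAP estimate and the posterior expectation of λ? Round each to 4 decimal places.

MAP = 4.9294; posterior mean = 5.0471

Σ counts = 37. Posterior: Gamma(shape = 5.9+37 = 42.9, rate = 2.5+6 = 8.5).
Mode = (α−1)/β = 41.9/8.5 = 4.9294.
Mean = α/β = 42.9/8.5 = 5.0471.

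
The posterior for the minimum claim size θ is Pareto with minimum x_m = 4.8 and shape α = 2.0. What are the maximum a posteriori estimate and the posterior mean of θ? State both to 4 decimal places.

The Pareto density is strictly decreasing on [x_m, ∞), so the mode is x_m = 4.8000.
Mean = α·x_m/(α−1) = 2.0·4.8/1.0 = 9.6000.
Mean > mode: the posterior has a right tail.

θ_MAP = 4.8000, E[θ|data] = 9.6000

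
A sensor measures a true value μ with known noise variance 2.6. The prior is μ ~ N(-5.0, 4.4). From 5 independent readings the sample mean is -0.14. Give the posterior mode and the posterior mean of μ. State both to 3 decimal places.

μ_MAP = -0.654, E[μ|data] = -0.654

Posterior for μ is Normal. Precision-weighted mean: (1/4.4·-5.0 + 5/2.6·-0.14) / (1/4.4 + 5/2.6) = -0.654.
A Normal posterior is symmetric, so mode = mean.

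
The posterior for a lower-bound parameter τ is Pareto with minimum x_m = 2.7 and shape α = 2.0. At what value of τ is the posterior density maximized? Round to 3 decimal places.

2.700

The Pareto density is strictly decreasing on [x_m, ∞), so the mode is x_m = 2.700.
Mean = α·x_m/(α−1) = 2.0·2.7/1.0 = 5.400.
This is the posterior mode — the MAP estimate.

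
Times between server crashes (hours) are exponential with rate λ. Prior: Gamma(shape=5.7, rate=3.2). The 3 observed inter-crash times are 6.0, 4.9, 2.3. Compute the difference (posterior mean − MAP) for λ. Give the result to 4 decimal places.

0.0610

Σ times = 13.2. Posterior: Gamma(shape = 5.7+3 = 8.7, rate = 3.2+13.2 = 16.4).
Mode = (α−1)/β = 7.7/16.4 = 0.4695.
Mean = α/β = 8.7/16.4 = 0.5305.
Difference = 0.5305 − 0.4695 = 0.0610.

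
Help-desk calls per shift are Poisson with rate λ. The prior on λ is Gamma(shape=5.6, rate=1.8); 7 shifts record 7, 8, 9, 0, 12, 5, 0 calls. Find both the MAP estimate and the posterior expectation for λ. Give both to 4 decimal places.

MAP = 5.1818, posterior mean = 5.2955

Σ counts = 41. Posterior: Gamma(shape = 5.6+41 = 46.6, rate = 1.8+7 = 8.8).
Mode = (α−1)/β = 45.6/8.8 = 5.1818.
Mean = α/β = 46.6/8.8 = 5.2955.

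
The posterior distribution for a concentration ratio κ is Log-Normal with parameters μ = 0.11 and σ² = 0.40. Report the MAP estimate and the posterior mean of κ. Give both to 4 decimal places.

MAP: 0.7483. Posterior mean: 1.3634.

Mode = exp(μ − σ²) = exp(-0.29) = 0.7483.
Mean = exp(μ + σ²/2) = exp(0.310) = 1.3634.
The mean is pulled above the mode by the posterior's right skew.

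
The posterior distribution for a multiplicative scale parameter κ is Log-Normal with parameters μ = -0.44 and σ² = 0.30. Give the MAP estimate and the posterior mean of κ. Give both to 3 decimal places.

κ_MAP = 0.477, E[κ|data] = 0.748

Mode = exp(μ − σ²) = exp(-0.74) = 0.477.
Mean = exp(μ + σ²/2) = exp(-0.290) = 0.748.
Mean > mode: the posterior has a right tail.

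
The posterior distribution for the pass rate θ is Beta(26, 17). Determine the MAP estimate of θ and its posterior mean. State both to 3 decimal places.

Mode = (26−1)/(26+17−2) = 25/41 = 0.610.
Mean = 26/(26+17) = 26/43 = 0.605.

MAP: 0.610. Posterior mean: 0.605.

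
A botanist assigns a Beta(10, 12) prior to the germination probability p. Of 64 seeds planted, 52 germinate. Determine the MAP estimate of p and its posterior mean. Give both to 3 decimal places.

p_MAP = 0.726, E[p|data] = 0.721

Posterior: Beta(10+52, 12+12) = Beta(62, 24).
Mode = (62−1)/(62+24−2) = 61/84 = 0.726.
Mean = 62/(62+24) = 62/86 = 0.721.
The posterior is left-skewed, so the mode exceeds the mean.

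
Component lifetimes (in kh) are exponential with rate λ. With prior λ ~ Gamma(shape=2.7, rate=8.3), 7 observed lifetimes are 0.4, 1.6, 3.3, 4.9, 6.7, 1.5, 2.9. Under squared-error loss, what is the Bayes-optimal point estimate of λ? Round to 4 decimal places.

0.3277

Σ times = 21.3. Posterior: Gamma(shape = 2.7+7 = 9.7, rate = 8.3+21.3 = 29.6).
Mode = (α−1)/β = 8.7/29.6 = 0.2939.
Mean = α/β = 9.7/29.6 = 0.3277.
Squared-error loss ⇒ the optimal estimator is the posterior mean.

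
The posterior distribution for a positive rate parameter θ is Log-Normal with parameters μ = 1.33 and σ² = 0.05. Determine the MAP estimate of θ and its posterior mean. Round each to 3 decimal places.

Mode = exp(μ − σ²) = exp(1.28) = 3.597.
Mean = exp(μ + σ²/2) = exp(1.355) = 3.877.

θ_MAP = 3.597, E[θ|data] = 3.877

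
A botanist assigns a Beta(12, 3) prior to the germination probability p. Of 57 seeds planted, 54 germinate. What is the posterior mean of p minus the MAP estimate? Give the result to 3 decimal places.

-0.012

Posterior: Beta(12+54, 3+3) = Beta(66, 6).
Mode = (66−1)/(66+6−2) = 65/70 = 0.929.
Mean = 66/(66+6) = 66/72 = 0.917.
Difference = 0.917 − 0.929 = -0.012.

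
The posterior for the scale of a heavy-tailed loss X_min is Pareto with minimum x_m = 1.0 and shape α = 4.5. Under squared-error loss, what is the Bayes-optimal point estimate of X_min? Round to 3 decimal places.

The Pareto density is strictly decreasing on [x_m, ∞), so the mode is x_m = 1.000.
Mean = α·x_m/(α−1) = 4.5·1.0/3.5 = 1.286.
Squared-error loss ⇒ the optimal estimator is the posterior mean.

1.286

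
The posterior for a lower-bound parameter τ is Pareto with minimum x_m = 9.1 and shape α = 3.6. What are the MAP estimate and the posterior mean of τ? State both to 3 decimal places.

The Pareto density is strictly decreasing on [x_m, ∞), so the mode is x_m = 9.100.
Mean = α·x_m/(α−1) = 3.6·9.1/2.6 = 12.600.
The mean is pulled above the mode by the posterior's right skew.

MAP = 9.100, posterior mean = 12.600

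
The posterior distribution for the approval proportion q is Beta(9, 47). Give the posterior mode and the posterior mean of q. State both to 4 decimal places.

Mode = (9−1)/(9+47−2) = 8/54 = 0.1481.
Mean = 9/(9+47) = 9/56 = 0.1607.
The mean is pulled above the mode by the posterior's right skew.

posterior mode = 0.1481, posterior mean = 0.1607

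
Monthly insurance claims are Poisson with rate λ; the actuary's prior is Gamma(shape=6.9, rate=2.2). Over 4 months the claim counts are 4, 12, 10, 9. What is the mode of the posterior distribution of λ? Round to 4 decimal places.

6.5968

Σ counts = 35. Posterior: Gamma(shape = 6.9+35 = 41.9, rate = 2.2+4 = 6.2).
Mode = (α−1)/β = 40.9/6.2 = 6.5968.
Mean = α/β = 41.9/6.2 = 6.7581.
This is the posterior mode — the MAP estimate.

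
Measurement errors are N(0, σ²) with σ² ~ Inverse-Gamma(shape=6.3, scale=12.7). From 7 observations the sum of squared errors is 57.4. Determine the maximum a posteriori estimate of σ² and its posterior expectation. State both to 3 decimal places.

Posterior: Inverse-Gamma(shape = 6.3+7/2 = 9.8, scale = 12.7+57.4/2 = 41.4).
Mode = β/(α+1) = 41.4/10.8 = 3.833.
Mean = β/(α−1) = 41.4/8.8 = 4.705.
The mean is pulled above the mode by the posterior's right skew.

MAP = 3.833, posterior mean = 4.705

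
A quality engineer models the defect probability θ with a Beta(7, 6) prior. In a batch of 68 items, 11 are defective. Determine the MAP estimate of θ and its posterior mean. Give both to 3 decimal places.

θ_MAP = 0.215, E[θ|data] = 0.222

Posterior: Beta(7+11, 6+57) = Beta(18, 63).
Mode = (18−1)/(18+63−2) = 17/79 = 0.215.
Mean = 18/(18+63) = 18/81 = 0.222.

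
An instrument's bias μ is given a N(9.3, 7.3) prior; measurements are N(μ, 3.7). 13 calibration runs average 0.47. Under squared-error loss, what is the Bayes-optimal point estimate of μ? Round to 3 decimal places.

Posterior for μ is Normal. Precision-weighted mean: (1/7.3·9.3 + 13/3.7·0.47) / (1/7.3 + 13/3.7) = 0.801.
A Normal posterior is symmetric, so mode = mean.
Squared-error loss ⇒ the optimal estimator is the posterior mean.

0.801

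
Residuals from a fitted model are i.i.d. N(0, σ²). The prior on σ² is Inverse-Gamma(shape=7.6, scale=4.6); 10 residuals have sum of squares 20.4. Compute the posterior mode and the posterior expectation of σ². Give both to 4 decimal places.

Posterior: Inverse-Gamma(shape = 7.6+10/2 = 12.6, scale = 4.6+20.4/2 = 14.8).
Mode = β/(α+1) = 14.8/13.6 = 1.0882.
Mean = β/(α−1) = 14.8/11.6 = 1.2759.
The posterior is right-skewed, so the mean exceeds the mode.

σ²_MAP = 1.0882, E[σ²|data] = 1.2759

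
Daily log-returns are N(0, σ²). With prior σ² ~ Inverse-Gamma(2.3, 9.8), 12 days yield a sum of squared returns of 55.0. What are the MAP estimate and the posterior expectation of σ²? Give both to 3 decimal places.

Posterior: Inverse-Gamma(shape = 2.3+12/2 = 8.3, scale = 9.8+55.0/2 = 37.3).
Mode = β/(α+1) = 37.3/9.3 = 4.011.
Mean = β/(α−1) = 37.3/7.3 = 5.110.

σ²_MAP = 4.011, E[σ²|data] = 5.110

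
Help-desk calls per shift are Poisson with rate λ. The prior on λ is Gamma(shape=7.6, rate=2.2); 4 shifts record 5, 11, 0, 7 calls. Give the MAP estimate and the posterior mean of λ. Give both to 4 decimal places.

MAP = 4.7742, posterior mean = 4.9355

Σ counts = 23. Posterior: Gamma(shape = 7.6+23 = 30.6, rate = 2.2+4 = 6.2).
Mode = (α−1)/β = 29.6/6.2 = 4.7742.
Mean = α/β = 30.6/6.2 = 4.9355.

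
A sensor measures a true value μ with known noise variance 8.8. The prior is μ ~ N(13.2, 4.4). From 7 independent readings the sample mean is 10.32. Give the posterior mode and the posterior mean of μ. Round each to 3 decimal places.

posterior mode = 10.960, posterior mean = 10.960

Posterior for μ is Normal. Precision-weighted mean: (1/4.4·13.2 + 7/8.8·10.32) / (1/4.4 + 7/8.8) = 10.960.
A Normal posterior is symmetric, so mode = mean.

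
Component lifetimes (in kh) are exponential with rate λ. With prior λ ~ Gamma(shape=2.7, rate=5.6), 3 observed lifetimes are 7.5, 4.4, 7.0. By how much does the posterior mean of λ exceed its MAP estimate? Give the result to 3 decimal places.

Σ times = 18.9. Posterior: Gamma(shape = 2.7+3 = 5.7, rate = 5.6+18.9 = 24.5).
Mode = (α−1)/β = 4.7/24.5 = 0.192.
Mean = α/β = 5.7/24.5 = 0.233.
Difference = 0.233 − 0.192 = 0.041.

0.041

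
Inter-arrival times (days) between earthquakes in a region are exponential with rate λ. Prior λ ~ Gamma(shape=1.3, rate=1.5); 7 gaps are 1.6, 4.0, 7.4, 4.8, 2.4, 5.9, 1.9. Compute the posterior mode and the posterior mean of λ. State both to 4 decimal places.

λ_MAP = 0.2475, E[λ|data] = 0.2814

Σ times = 28.0. Posterior: Gamma(shape = 1.3+7 = 8.3, rate = 1.5+28.0 = 29.5).
Mode = (α−1)/β = 7.3/29.5 = 0.2475.
Mean = α/β = 8.3/29.5 = 0.2814.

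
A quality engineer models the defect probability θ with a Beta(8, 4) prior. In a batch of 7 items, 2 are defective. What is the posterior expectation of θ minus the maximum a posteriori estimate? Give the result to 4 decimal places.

Posterior: Beta(8+2, 4+5) = Beta(10, 9).
Mode = (10−1)/(10+9−2) = 9/17 = 0.5294.
Mean = 10/(10+9) = 10/19 = 0.5263.
Difference = 0.5263 − 0.5294 = -0.0031.
The posterior is left-skewed, so the mode exceeds the mean.

-0.0031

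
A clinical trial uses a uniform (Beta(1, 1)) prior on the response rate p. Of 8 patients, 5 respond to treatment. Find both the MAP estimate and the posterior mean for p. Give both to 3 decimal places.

p_MAP = 0.625, E[p|data] = 0.600

Posterior: Beta(1+5, 1+3) = Beta(6, 4).
Mode = (6−1)/(6+4−2) = 5/8 = 0.625.
Mean = 6/(6+4) = 6/10 = 0.600.
Mode > mean: the posterior has a left tail.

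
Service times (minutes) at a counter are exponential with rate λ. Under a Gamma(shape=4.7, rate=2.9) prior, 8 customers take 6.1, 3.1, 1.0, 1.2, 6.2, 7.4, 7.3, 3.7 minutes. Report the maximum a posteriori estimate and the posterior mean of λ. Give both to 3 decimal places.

Σ times = 36.0. Posterior: Gamma(shape = 4.7+8 = 12.7, rate = 2.9+36.0 = 38.9).
Mode = (α−1)/β = 11.7/38.9 = 0.301.
Mean = α/β = 12.7/38.9 = 0.326.
The mean is pulled above the mode by the posterior's right skew.

MAP = 0.301, posterior mean = 0.326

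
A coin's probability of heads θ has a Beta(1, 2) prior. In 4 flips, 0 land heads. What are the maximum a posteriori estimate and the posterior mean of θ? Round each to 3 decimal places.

Posterior: Beta(1+0, 2+4) = Beta(1, 6).
Since α = 1 ≤ 1 and β > 1, the Beta density is monotone decreasing on [0,1]; the mode is at 0.
Mean = 1/(1+6) = 0.143.

MAP: 0.000. Posterior mean: 0.143.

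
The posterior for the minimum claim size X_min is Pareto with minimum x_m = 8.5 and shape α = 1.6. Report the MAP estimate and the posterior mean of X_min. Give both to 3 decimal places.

MAP: 8.500. Posterior mean: 22.667.

The Pareto density is strictly decreasing on [x_m, ∞), so the mode is x_m = 8.500.
Mean = α·x_m/(α−1) = 1.6·8.5/0.6 = 22.667.
Right-skewed posterior ⇒ mode < mean.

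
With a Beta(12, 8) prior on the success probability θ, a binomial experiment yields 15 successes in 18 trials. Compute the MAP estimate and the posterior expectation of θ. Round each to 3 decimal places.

Posterior: Beta(12+15, 8+3) = Beta(27, 11).
Mode = (27−1)/(27+11−2) = 26/36 = 0.722.
Mean = 27/(27+11) = 27/38 = 0.711.

θ_MAP = 0.722, E[θ|data] = 0.711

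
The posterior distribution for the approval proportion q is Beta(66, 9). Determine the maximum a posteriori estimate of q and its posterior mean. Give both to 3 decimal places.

MAP: 0.890. Posterior mean: 0.880.

Mode = (66−1)/(66+9−2) = 65/73 = 0.890.
Mean = 66/(66+9) = 66/75 = 0.880.
Left-skewed posterior ⇒ mean < mode.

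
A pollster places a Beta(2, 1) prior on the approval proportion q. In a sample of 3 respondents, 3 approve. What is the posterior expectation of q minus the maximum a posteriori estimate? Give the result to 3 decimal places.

-0.167

Posterior: Beta(2+3, 1+0) = Beta(5, 1).
Since β = 1 ≤ 1 and α > 1, the Beta density is monotone increasing on [0,1]; the mode is at 1.
Mean = 5/(5+1) = 0.833.
Difference = 0.833 − 1.000 = -0.167.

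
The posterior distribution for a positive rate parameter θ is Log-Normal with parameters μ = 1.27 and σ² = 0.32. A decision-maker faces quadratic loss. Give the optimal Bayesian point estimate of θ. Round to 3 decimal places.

Mode = exp(μ − σ²) = exp(0.95) = 2.586.
Mean = exp(μ + σ²/2) = exp(1.430) = 4.179.
Quadratic loss ⇒ the optimal estimator is the posterior mean.

4.179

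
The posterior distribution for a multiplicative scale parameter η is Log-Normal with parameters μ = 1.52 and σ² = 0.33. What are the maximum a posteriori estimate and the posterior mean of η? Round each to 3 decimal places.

MAP = 3.287, posterior mean = 5.392

Mode = exp(μ − σ²) = exp(1.19) = 3.287.
Mean = exp(μ + σ²/2) = exp(1.685) = 5.392.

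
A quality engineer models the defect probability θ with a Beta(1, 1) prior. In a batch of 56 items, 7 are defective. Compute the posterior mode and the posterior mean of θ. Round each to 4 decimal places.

Posterior: Beta(1+7, 1+49) = Beta(8, 50).
Mode = (8−1)/(8+50−2) = 7/56 = 0.1250.
With a flat prior the MAP equals the MLE, 7/56.
Mean = 8/(8+50) = 8/58 = 0.1379.

MAP: 0.1250. Posterior mean: 0.1379.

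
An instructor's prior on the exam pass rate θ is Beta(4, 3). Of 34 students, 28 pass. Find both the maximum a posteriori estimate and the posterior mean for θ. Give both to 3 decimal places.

Posterior: Beta(4+28, 3+6) = Beta(32, 9).
Mode = (32−1)/(32+9−2) = 31/39 = 0.795.
Mean = 32/(32+9) = 32/41 = 0.780.
The posterior is left-skewed, so the mode exceeds the mean.

MAP = 0.795, posterior mean = 0.780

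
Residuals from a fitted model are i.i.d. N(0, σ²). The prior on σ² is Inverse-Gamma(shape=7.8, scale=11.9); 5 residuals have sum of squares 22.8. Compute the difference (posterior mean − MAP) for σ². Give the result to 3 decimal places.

Posterior: Inverse-Gamma(shape = 7.8+5/2 = 10.3, scale = 11.9+22.8/2 = 23.3).
Mode = β/(α+1) = 23.3/11.3 = 2.062.
Mean = β/(α−1) = 23.3/9.3 = 2.505.
Difference = 2.505 − 2.062 = 0.443.

0.443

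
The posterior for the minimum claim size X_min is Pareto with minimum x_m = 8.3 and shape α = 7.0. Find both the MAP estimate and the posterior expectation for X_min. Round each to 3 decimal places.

MAP estimate = 8.300, posterior expectation = 9.683

The Pareto density is strictly decreasing on [x_m, ∞), so the mode is x_m = 8.300.
Mean = α·x_m/(α−1) = 7.0·8.3/6.0 = 9.683.
Right-skewed posterior ⇒ mode < mean.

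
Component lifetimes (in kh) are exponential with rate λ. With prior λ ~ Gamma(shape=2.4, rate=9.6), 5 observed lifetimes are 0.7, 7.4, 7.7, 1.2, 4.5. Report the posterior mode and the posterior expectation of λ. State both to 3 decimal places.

Σ times = 21.5. Posterior: Gamma(shape = 2.4+5 = 7.4, rate = 9.6+21.5 = 31.1).
Mode = (α−1)/β = 6.4/31.1 = 0.206.
Mean = α/β = 7.4/31.1 = 0.238.

MAP = 0.206; posterior mean = 0.238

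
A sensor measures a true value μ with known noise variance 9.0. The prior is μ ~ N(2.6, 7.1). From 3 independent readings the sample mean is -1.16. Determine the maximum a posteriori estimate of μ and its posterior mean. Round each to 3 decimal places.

MAP = -0.043, posterior mean = -0.043

Posterior for μ is Normal. Precision-weighted mean: (1/7.1·2.6 + 3/9.0·-1.16) / (1/7.1 + 3/9.0) = -0.043.
A Normal posterior is symmetric, so mode = mean.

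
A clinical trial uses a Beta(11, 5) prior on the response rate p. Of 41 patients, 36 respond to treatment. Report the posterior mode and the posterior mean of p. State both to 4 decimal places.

Posterior: Beta(11+36, 5+5) = Beta(47, 10).
Mode = (47−1)/(47+10−2) = 46/55 = 0.8364.
Mean = 47/(47+10) = 47/57 = 0.8246.
Left-skewed posterior ⇒ mean < mode.

MAP: 0.8364. Posterior mean: 0.8246.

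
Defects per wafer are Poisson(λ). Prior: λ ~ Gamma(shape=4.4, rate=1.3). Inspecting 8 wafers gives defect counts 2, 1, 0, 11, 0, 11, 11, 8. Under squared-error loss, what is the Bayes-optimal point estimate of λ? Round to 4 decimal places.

Σ counts = 44. Posterior: Gamma(shape = 4.4+44 = 48.4, rate = 1.3+8 = 9.3).
Mode = (α−1)/β = 47.4/9.3 = 5.0968.
Mean = α/β = 48.4/9.3 = 5.2043.
Squared-error loss ⇒ the optimal estimator is the posterior mean.

5.2043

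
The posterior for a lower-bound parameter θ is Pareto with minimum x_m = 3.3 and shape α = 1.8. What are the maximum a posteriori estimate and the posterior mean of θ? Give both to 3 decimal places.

The Pareto density is strictly decreasing on [x_m, ∞), so the mode is x_m = 3.300.
Mean = α·x_m/(α−1) = 1.8·3.3/0.8 = 7.425.

MAP = 3.300; posterior mean = 7.425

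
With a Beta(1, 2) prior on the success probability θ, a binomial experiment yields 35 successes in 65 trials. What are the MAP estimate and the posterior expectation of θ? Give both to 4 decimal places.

MAP = 0.5303, posterior mean = 0.5294

Posterior: Beta(1+35, 2+30) = Beta(36, 32).
Mode = (36−1)/(36+32−2) = 35/66 = 0.5303.
Mean = 36/(36+32) = 36/68 = 0.5294.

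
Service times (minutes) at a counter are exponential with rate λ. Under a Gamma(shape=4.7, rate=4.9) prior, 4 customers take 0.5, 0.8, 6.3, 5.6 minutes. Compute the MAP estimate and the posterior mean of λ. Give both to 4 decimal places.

MAP = 0.4254; posterior mean = 0.4807

Σ times = 13.2. Posterior: Gamma(shape = 4.7+4 = 8.7, rate = 4.9+13.2 = 18.1).
Mode = (α−1)/β = 7.7/18.1 = 0.4254.
Mean = α/β = 8.7/18.1 = 0.4807.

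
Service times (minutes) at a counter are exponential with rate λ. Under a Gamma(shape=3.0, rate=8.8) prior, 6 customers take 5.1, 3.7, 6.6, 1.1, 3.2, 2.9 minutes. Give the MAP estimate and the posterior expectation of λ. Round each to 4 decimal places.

MAP estimate = 0.2548, posterior expectation = 0.2866

Σ times = 22.6. Posterior: Gamma(shape = 3.0+6 = 9.0, rate = 8.8+22.6 = 31.4).
Mode = (α−1)/β = 8.0/31.4 = 0.2548.
Mean = α/β = 9.0/31.4 = 0.2866.
Right-skewed posterior ⇒ mode < mean.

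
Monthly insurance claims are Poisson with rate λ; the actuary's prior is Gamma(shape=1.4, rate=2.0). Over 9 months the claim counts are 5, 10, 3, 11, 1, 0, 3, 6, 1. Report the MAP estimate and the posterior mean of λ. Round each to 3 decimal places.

MAP: 3.673. Posterior mean: 3.764.

Σ counts = 40. Posterior: Gamma(shape = 1.4+40 = 41.4, rate = 2.0+9 = 11.0).
Mode = (α−1)/β = 40.4/11.0 = 3.673.
Mean = α/β = 41.4/11.0 = 3.764.
Right-skewed posterior ⇒ mode < mean.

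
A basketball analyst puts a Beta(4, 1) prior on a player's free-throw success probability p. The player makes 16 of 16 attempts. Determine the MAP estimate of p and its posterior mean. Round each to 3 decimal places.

Posterior: Beta(4+16, 1+0) = Beta(20, 1).
Since β = 1 ≤ 1 and α > 1, the Beta density is monotone increasing on [0,1]; the mode is at 1.
Mean = 20/(20+1) = 0.952.
The mean is pulled below the mode by the posterior's left skew.

p_MAP = 1.000, E[p|data] = 0.952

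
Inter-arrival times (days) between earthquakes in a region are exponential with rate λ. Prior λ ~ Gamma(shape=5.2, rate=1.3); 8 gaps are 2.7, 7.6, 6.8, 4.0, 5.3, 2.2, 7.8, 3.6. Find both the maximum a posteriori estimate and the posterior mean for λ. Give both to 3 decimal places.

maximum a posteriori estimate = 0.295, posterior mean = 0.320

Σ times = 40.0. Posterior: Gamma(shape = 5.2+8 = 13.2, rate = 1.3+40.0 = 41.3).
Mode = (α−1)/β = 12.2/41.3 = 0.295.
Mean = α/β = 13.2/41.3 = 0.320.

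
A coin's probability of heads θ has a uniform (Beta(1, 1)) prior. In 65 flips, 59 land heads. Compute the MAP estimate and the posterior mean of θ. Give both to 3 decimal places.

Posterior: Beta(1+59, 1+6) = Beta(60, 7).
Mode = (60−1)/(60+7−2) = 59/65 = 0.908.
With a flat prior the MAP equals the MLE, 59/65.
Mean = 60/(60+7) = 60/67 = 0.896.

θ_MAP = 0.908, E[θ|data] = 0.896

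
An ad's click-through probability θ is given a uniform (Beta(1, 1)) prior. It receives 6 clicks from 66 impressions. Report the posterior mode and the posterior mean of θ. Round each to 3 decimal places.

posterior mode = 0.091, posterior mean = 0.103

Posterior: Beta(1+6, 1+60) = Beta(7, 61).
Mode = (7−1)/(7+61−2) = 6/66 = 0.091.
With a flat prior the MAP equals the MLE, 6/66.
Mean = 7/(7+61) = 7/68 = 0.103.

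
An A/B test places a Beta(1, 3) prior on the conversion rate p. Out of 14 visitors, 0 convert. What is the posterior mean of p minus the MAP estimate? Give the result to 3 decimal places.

0.056

Posterior: Beta(1+0, 3+14) = Beta(1, 17).
Since α = 1 ≤ 1 and β > 1, the Beta density is monotone decreasing on [0,1]; the mode is at 0.
Mean = 1/(1+17) = 0.056.
Difference = 0.056 − 0.000 = 0.056.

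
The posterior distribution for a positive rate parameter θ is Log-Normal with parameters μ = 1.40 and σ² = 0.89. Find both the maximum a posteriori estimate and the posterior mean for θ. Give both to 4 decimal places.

MAP = 1.6653; posterior mean = 6.3281

Mode = exp(μ − σ²) = exp(0.51) = 1.6653.
Mean = exp(μ + σ²/2) = exp(1.845) = 6.3281.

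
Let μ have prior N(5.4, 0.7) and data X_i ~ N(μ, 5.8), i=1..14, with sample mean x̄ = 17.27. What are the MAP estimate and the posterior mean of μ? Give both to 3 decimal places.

MAP = 12.857, posterior mean = 12.857

Posterior for μ is Normal. Precision-weighted mean: (1/0.7·5.4 + 14/5.8·17.27) / (1/0.7 + 14/5.8) = 12.857.
A Normal posterior is symmetric, so mode = mean.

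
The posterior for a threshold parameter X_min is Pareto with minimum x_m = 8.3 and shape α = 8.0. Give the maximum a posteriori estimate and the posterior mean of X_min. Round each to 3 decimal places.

MAP: 8.300. Posterior mean: 9.486.

The Pareto density is strictly decreasing on [x_m, ∞), so the mode is x_m = 8.300.
Mean = α·x_m/(α−1) = 8.0·8.3/7.0 = 9.486.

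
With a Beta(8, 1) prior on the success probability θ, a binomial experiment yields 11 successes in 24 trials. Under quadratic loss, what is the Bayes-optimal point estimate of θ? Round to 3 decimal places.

Posterior: Beta(8+11, 1+13) = Beta(19, 14).
Mode = (19−1)/(19+14−2) = 18/31 = 0.581.
Mean = 19/(19+14) = 19/33 = 0.576.
Quadratic loss ⇒ the optimal estimator is the posterior mean.

0.576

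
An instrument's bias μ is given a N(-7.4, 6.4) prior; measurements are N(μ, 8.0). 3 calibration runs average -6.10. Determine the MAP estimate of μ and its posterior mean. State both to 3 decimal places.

MAP = -6.482; posterior mean = -6.482

Posterior for μ is Normal. Precision-weighted mean: (1/6.4·-7.4 + 3/8.0·-6.10) / (1/6.4 + 3/8.0) = -6.482.
A Normal posterior is symmetric, so mode = mean.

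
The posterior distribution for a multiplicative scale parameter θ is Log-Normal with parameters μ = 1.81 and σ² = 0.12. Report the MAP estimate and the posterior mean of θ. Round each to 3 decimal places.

Mode = exp(μ − σ²) = exp(1.69) = 5.419.
Mean = exp(μ + σ²/2) = exp(1.870) = 6.488.

MAP = 5.419, posterior mean = 6.488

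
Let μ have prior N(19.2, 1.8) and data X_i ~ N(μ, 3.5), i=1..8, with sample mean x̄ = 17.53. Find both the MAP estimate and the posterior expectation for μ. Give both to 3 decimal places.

MAP estimate = 17.857, posterior expectation = 17.857

Posterior for μ is Normal. Precision-weighted mean: (1/1.8·19.2 + 8/3.5·17.53) / (1/1.8 + 8/3.5) = 17.857.
A Normal posterior is symmetric, so mode = mean.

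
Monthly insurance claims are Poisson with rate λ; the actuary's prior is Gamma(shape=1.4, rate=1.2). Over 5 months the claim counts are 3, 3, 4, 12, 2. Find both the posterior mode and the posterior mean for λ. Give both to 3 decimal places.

MAP: 3.935. Posterior mean: 4.097.

Σ counts = 24. Posterior: Gamma(shape = 1.4+24 = 25.4, rate = 1.2+5 = 6.2).
Mode = (α−1)/β = 24.4/6.2 = 3.935.
Mean = α/β = 25.4/6.2 = 4.097.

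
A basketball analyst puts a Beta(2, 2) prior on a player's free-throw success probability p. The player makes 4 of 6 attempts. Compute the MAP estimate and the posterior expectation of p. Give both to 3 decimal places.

Posterior: Beta(2+4, 2+2) = Beta(6, 4).
Mode = (6−1)/(6+4−2) = 5/8 = 0.625.
Mean = 6/(6+4) = 6/10 = 0.600.
The posterior is left-skewed, so the mode exceeds the mean.

MAP = 0.625, posterior mean = 0.600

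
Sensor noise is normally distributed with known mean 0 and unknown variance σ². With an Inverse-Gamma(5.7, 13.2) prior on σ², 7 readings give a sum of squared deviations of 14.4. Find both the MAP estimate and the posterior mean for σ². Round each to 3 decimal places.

Posterior: Inverse-Gamma(shape = 5.7+7/2 = 9.2, scale = 13.2+14.4/2 = 20.4).
Mode = β/(α+1) = 20.4/10.2 = 2.000.
Mean = β/(α−1) = 20.4/8.2 = 2.488.

MAP estimate = 2.000, posterior mean = 2.488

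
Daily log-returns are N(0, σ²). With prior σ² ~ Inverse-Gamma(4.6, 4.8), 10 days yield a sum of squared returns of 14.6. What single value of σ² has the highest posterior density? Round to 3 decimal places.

1.142

Posterior: Inverse-Gamma(shape = 4.6+10/2 = 9.6, scale = 4.8+14.6/2 = 12.1).
Mode = β/(α+1) = 12.1/10.6 = 1.142.
Mean = β/(α−1) = 12.1/8.6 = 1.407.
This is the posterior mode — the MAP estimate.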